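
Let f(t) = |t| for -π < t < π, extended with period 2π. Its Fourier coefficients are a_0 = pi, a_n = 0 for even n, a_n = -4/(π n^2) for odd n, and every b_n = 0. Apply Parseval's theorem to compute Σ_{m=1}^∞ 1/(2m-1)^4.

pi**4/96

Parseval: a_0^2/2 + Σ a_n^2 = (1/π) ∫_{-π}^{π} f(t)^2 dt = 2*pi**2/3.
Subtract a_0^2/2 = pi**2/2: Σ a_n^2 = pi**2/6.
Only odd n contribute, with a_n^2 = 16/(π^2 n^4), so Σ_{m≥1} 1/(2m-1)^4 = π^2·(pi**2/6)/16 = pi**4/96.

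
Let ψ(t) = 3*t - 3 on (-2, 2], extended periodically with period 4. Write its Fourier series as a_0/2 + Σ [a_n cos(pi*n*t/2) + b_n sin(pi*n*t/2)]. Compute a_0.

a_0 = 1/2 ∫_{-2}^{2} ψ(t) dt = 1/2 · (-12) = -6.

-6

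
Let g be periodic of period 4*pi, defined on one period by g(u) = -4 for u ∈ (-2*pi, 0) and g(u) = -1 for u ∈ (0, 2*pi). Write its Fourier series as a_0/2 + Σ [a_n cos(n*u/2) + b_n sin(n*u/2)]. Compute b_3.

2/pi

b_3 = (1/(2*pi)) ∫_{-2*pi}^{2*pi} g(u) sin(3*u/2) du.
Split the integral at the breakpoints.
Directly, an antiderivative of (-4) sin(3*u/2) is 8*cos(3*u/2)/3; evaluating from -2*pi to 0: ∫_{-2*pi}^{0} (-4) sin(3*u/2) du = (8/3) - (-8/3) = 16/3.
Directly, an antiderivative of (-1) sin(3*u/2) is 2*cos(3*u/2)/3; evaluating from 0 to 2*pi: ∫_{0}^{2*pi} (-1) sin(3*u/2) du = (-2/3) - (2/3) = -4/3.
Summing the pieces and multiplying by (1/(2*pi)) gives b_3 = 2/pi.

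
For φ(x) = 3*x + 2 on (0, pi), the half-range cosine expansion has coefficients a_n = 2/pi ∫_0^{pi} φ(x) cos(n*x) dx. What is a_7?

-12/(49*pi)

a_7 = 2/pi ∫_0^{pi} (3*x + 2) cos(7*x) dx.
Integrating by parts (boundary term plus one more integral), an antiderivative of (3*x + 2) cos(7*x) is 3*x*sin(7*x)/7 + 2*sin(7*x)/7 + 3*cos(7*x)/49; evaluating from 0 to pi: ∫_{0}^{pi} (3*x + 2) cos(7*x) dx = (-3/49) - (3/49) = -6/49.
Hence a_7 = (2/pi)·(-6/49) = -12/(49*pi).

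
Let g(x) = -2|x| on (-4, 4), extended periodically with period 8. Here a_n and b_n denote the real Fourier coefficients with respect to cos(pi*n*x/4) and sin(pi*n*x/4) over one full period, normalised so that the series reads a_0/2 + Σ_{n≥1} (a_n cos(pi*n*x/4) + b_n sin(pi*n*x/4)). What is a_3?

a_3 = 1/4 ∫_{-4}^{4} g(x) cos(3*pi*x/4) dx.
g is even and cos(3*pi*x/4) is even, so the integrand is even and a_3 = 1/2 ∫_0^{4} g(x) cos(3*pi*x/4) dx.
Integrating by parts (boundary term plus one more integral), an antiderivative of (-2*x) cos(3*pi*x/4) is -8*x*sin(3*pi*x/4)/(3*pi) - 32*cos(3*pi*x/4)/(9*pi**2); evaluating from 0 to 4: ∫_{0}^{4} (-2*x) cos(3*pi*x/4) dx = (32/(9*pi**2)) - (-32/(9*pi**2)) = 64/(9*pi**2).
Hence a_3 = (1/2)·(64/(9*pi**2)) = 32/(9*pi**2).

32/(9*pi**2)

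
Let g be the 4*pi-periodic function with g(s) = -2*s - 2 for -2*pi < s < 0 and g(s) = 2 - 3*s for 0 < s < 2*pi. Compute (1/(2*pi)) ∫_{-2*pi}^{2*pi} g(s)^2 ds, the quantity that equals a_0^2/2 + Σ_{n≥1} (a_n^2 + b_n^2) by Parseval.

-20*pi + 8 + 52*pi**2/3

(1/(2*pi)) ∫_{-2*pi}^{2*pi} g(s)^2 ds = (1/(2*pi)) · (8*pi*(-15*pi + 6 + 13*pi**2)/3) = -20*pi + 8 + 52*pi**2/3.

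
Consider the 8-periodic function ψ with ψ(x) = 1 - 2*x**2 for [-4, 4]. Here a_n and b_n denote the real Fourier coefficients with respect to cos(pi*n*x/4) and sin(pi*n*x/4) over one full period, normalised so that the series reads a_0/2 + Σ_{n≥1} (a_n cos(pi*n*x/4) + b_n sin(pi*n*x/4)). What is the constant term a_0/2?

a_0 = 1/4 ∫_{-4}^{4} ψ(x) dx = 1/4 · (-232/3) = -58/3.
So the constant term a_0/2 = -29/3.

-29/3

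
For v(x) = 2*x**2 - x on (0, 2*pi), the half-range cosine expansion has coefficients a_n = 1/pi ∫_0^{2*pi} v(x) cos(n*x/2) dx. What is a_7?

8*(1 - 4*pi)/(49*pi)

a_7 = 1/pi ∫_0^{2*pi} (2*x**2 - x) cos(7*x/2) dx.
Integrating by parts twice (tabular method), an antiderivative of (2*x**2 - x) cos(7*x/2) is 4*x**2*sin(7*x/2)/7 - 2*x*sin(7*x/2)/7 + 16*x*cos(7*x/2)/49 - 32*sin(7*x/2)/343 - 4*cos(7*x/2)/49; evaluating from 0 to 2*pi: ∫_{0}^{2*pi} (2*x**2 - x) cos(7*x/2) dx = (4/49 - 32*pi/49) - (-4/49) = 8/49 - 32*pi/49.
Hence a_7 = (1/pi)·(8/49 - 32*pi/49) = 8*(1 - 4*pi)/(49*pi).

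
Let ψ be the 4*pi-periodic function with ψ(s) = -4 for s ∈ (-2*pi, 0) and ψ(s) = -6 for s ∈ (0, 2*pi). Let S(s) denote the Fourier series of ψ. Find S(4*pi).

-5

s = 4*pi differs from s = 0 by 1 full period(s), and the series is 4*pi-periodic.
At s = 0 the one-sided limits are ψ(0^-) = -4 and ψ(0^+) = -6.
By Dirichlet's theorem the series converges to their average, [(-4) + (-6)]/2 = -5.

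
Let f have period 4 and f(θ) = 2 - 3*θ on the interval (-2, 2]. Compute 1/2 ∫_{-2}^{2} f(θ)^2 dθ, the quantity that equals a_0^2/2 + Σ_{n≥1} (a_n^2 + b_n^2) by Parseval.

1/2 ∫_{-2}^{2} f(θ)^2 dθ = 1/2 · (64) = 32.

32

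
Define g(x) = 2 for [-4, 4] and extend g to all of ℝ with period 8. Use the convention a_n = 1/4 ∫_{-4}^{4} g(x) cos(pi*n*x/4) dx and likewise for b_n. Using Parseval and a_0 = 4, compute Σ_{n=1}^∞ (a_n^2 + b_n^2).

0

Parseval: a_0^2/2 + Σ_{n≥1} (a_n^2+b_n^2) = 1/4 ∫_{-4}^{4} g(x)^2 dx = 8.
Subtract a_0^2/2 = 8: Σ (a_n^2+b_n^2) = 0.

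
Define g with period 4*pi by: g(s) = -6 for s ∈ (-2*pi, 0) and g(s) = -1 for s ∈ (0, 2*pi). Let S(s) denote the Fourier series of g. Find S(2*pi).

s = 2*pi differs from s = -2*pi by 1 full period(s), and the series is 4*pi-periodic.
At s = -2*pi the one-sided limits are g(-2*pi^-) = -1 and g(-2*pi^+) = -6.
By Dirichlet's theorem the series converges to their average, [(-1) + (-6)]/2 = -7/2.

-7/2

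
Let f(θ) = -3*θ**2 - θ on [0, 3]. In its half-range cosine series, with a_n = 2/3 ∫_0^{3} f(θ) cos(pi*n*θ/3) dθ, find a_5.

24/(5*pi**2)

a_5 = 2/3 ∫_0^{3} (-3*θ**2 - θ) cos(5*pi*θ/3) dθ.
Integrating by parts twice (tabular method), an antiderivative of (-3*θ**2 - θ) cos(5*pi*θ/3) is -9*θ**2*sin(5*pi*θ/3)/(5*pi) - 3*θ*sin(5*pi*θ/3)/(5*pi) - 54*θ*cos(5*pi*θ/3)/(25*pi**2) + 162*sin(5*pi*θ/3)/(125*pi**3) - 9*cos(5*pi*θ/3)/(25*pi**2); evaluating from 0 to 3: ∫_{0}^{3} (-3*θ**2 - θ) cos(5*pi*θ/3) dθ = (171/(25*pi**2)) - (-9/(25*pi**2)) = 36/(5*pi**2).
Hence a_5 = (2/3)·(36/(5*pi**2)) = 24/(5*pi**2).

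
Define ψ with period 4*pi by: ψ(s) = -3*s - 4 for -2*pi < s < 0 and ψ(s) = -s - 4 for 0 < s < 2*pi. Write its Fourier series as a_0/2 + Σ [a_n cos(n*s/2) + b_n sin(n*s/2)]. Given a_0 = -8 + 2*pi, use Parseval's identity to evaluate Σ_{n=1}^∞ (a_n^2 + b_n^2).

34*pi**2/3

Parseval: a_0^2/2 + Σ_{n≥1} (a_n^2+b_n^2) = (1/(2*pi)) ∫_{-2*pi}^{2*pi} ψ(s)^2 ds = -16*pi + 32 + 40*pi**2/3.
Subtract a_0^2/2 = 2*(4 - pi)**2: Σ (a_n^2+b_n^2) = 34*pi**2/3.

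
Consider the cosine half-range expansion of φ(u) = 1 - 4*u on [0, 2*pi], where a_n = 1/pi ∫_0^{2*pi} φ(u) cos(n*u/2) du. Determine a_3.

a_3 = 1/pi ∫_0^{2*pi} (1 - 4*u) cos(3*u/2) du.
Integrating by parts (boundary term plus one more integral), an antiderivative of (1 - 4*u) cos(3*u/2) is -8*u*sin(3*u/2)/3 + 2*sin(3*u/2)/3 - 16*cos(3*u/2)/9; evaluating from 0 to 2*pi: ∫_{0}^{2*pi} (1 - 4*u) cos(3*u/2) du = (16/9) - (-16/9) = 32/9.
Hence a_3 = (1/pi)·(32/9) = 32/(9*pi).

32/(9*pi)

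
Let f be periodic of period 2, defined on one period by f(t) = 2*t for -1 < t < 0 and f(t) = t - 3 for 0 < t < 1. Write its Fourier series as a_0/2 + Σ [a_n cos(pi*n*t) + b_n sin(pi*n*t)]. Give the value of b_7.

b_7 = ∫_{-1}^{1} f(t) sin(7*pi*t) dt.
Split the integral at the breakpoints.
Integrating by parts (boundary term plus one more integral), an antiderivative of (2*t) sin(7*pi*t) is -2*t*cos(7*pi*t)/(7*pi) + 2*sin(7*pi*t)/(49*pi**2); evaluating from -1 to 0: ∫_{-1}^{0} (2*t) sin(7*pi*t) dt = (0) - (-2/(7*pi)) = 2/(7*pi).
Integrating by parts (boundary term plus one more integral), an antiderivative of (t - 3) sin(7*pi*t) is -t*cos(7*pi*t)/(7*pi) + sin(7*pi*t)/(49*pi**2) + 3*cos(7*pi*t)/(7*pi); evaluating from 0 to 1: ∫_{0}^{1} (t - 3) sin(7*pi*t) dt = (-2/(7*pi)) - (3/(7*pi)) = -5/(7*pi).
Summing the pieces gives b_7 = -3/(7*pi).

-3/(7*pi)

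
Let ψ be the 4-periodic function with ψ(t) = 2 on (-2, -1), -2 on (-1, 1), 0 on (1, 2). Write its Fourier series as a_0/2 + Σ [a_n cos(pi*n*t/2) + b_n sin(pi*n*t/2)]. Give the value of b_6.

2/(3*pi)

b_6 = 1/2 ∫_{-2}^{2} ψ(t) sin(3*pi*t) dt.
Split the integral at the breakpoints.
Directly, an antiderivative of (2) sin(3*pi*t) is -2*cos(3*pi*t)/(3*pi); evaluating from -2 to -1: ∫_{-2}^{-1} (2) sin(3*pi*t) dt = (2/(3*pi)) - (-2/(3*pi)) = 4/(3*pi).
Directly, an antiderivative of (-2) sin(3*pi*t) is 2*cos(3*pi*t)/(3*pi); evaluating from -1 to 1: ∫_{-1}^{1} (-2) sin(3*pi*t) dt = (-2/(3*pi)) - (-2/(3*pi)) = 0.
∫_{1}^{2} (0) sin(3*pi*t) dt = 0.
Summing the pieces and multiplying by (1/2) gives b_6 = 2/(3*pi).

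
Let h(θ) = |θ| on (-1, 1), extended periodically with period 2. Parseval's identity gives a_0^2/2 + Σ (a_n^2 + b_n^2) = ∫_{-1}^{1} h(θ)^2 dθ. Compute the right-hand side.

∫_{-1}^{1} h(θ)^2 dθ = 2/3.

2/3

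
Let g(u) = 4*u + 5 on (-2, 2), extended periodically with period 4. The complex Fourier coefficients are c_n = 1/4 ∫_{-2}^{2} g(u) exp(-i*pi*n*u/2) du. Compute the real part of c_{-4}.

0

Since g is real-valued, Re(c_{-4}) = 1/4 ∫_{-2}^{2} g(u) cos(-2*pi*u) du = a_{4}/2.
Integrating by parts (boundary term plus one more integral), an antiderivative of (4*u + 5) cos(-2*pi*u) is 2*u*sin(2*pi*u)/pi + 5*sin(2*pi*u)/(2*pi) + cos(2*pi*u)/pi**2; evaluating from -2 to 2: ∫_{-2}^{2} (4*u + 5) cos(-2*pi*u) du = (pi**(-2)) - (pi**(-2)) = 0.
Hence Re(c_{-4}) = (1/4)·(0) = 0.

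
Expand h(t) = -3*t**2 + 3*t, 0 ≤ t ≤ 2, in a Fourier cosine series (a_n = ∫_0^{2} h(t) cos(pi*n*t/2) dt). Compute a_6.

-4/(3*pi**2)

a_6 = ∫_0^{2} (-3*t**2 + 3*t) cos(3*pi*t) dt.
Integrating by parts twice (tabular method), an antiderivative of (-3*t**2 + 3*t) cos(3*pi*t) is -t**2*sin(3*pi*t)/pi + t*sin(3*pi*t)/pi - 2*t*cos(3*pi*t)/(3*pi**2) + 2*sin(3*pi*t)/(9*pi**3) + cos(3*pi*t)/(3*pi**2); evaluating from 0 to 2: ∫_{0}^{2} (-3*t**2 + 3*t) cos(3*pi*t) dt = (-1/pi**2) - (1/(3*pi**2)) = -4/(3*pi**2).
Hence a_6 = -4/(3*pi**2).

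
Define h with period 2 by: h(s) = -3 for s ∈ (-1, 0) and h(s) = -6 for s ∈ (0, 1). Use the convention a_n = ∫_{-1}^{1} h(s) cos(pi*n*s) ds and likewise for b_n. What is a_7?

0

a_7 = ∫_{-1}^{1} h(s) cos(7*pi*s) ds.
Split the integral at the breakpoints.
Directly, an antiderivative of (-3) cos(7*pi*s) is -3*sin(7*pi*s)/(7*pi); evaluating from -1 to 0: ∫_{-1}^{0} (-3) cos(7*pi*s) ds = (0) - (0) = 0.
Directly, an antiderivative of (-6) cos(7*pi*s) is -6*sin(7*pi*s)/(7*pi); evaluating from 0 to 1: ∫_{0}^{1} (-6) cos(7*pi*s) ds = (0) - (0) = 0.
Summing the pieces gives a_7 = 0.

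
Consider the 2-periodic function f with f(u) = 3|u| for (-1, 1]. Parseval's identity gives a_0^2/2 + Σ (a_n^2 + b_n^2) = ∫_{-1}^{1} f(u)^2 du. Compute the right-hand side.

6

∫_{-1}^{1} f(u)^2 du = 6.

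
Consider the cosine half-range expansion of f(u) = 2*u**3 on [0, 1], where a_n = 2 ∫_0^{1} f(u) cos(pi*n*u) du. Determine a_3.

a_3 = 2 ∫_0^{1} (2*u**3) cos(3*pi*u) du.
Integrating by parts three times (tabular method), an antiderivative of (2*u**3) cos(3*pi*u) is 2*u**3*sin(3*pi*u)/(3*pi) + 2*u**2*cos(3*pi*u)/(3*pi**2) - 4*u*sin(3*pi*u)/(9*pi**3) - 4*cos(3*pi*u)/(27*pi**4); evaluating from 0 to 1: ∫_{0}^{1} (2*u**3) cos(3*pi*u) du = (2*(2 - 9*pi**2)/(27*pi**4)) - (-4/(27*pi**4)) = 2*(4 - 9*pi**2)/(27*pi**4).
Hence a_3 = 2·(2*(4 - 9*pi**2)/(27*pi**4)) = 4*(4 - 9*pi**2)/(27*pi**4).

4*(4 - 9*pi**2)/(27*pi**4)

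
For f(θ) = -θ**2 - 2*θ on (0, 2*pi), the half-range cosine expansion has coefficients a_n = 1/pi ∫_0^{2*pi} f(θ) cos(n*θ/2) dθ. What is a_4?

a_4 = 1/pi ∫_0^{2*pi} (-θ**2 - 2*θ) cos(2*θ) dθ.
Integrating by parts twice (tabular method), an antiderivative of (-θ**2 - 2*θ) cos(2*θ) is -θ**2*sin(2*θ)/2 - θ*sin(2*θ) - θ*cos(2*θ)/2 + sin(2*θ)/4 - cos(2*θ)/2; evaluating from 0 to 2*pi: ∫_{0}^{2*pi} (-θ**2 - 2*θ) cos(2*θ) dθ = (-pi - 1/2) - (-1/2) = -pi.
Hence a_4 = (1/pi)·(-pi) = -1.

-1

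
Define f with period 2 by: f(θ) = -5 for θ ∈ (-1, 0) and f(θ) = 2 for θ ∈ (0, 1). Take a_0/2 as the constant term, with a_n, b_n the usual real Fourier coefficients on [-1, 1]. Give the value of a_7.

0

a_7 = ∫_{-1}^{1} f(θ) cos(7*pi*θ) dθ.
Split the integral at the breakpoints.
Directly, an antiderivative of (-5) cos(7*pi*θ) is -5*sin(7*pi*θ)/(7*pi); evaluating from -1 to 0: ∫_{-1}^{0} (-5) cos(7*pi*θ) dθ = (0) - (0) = 0.
Directly, an antiderivative of (2) cos(7*pi*θ) is 2*sin(7*pi*θ)/(7*pi); evaluating from 0 to 1: ∫_{0}^{1} (2) cos(7*pi*θ) dθ = (0) - (0) = 0.
Summing the pieces gives a_7 = 0.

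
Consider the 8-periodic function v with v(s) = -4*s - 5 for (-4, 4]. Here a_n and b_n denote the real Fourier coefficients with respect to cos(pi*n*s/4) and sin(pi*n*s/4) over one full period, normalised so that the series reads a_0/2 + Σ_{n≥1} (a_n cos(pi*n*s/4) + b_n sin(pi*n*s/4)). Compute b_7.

b_7 = 1/4 ∫_{-4}^{4} v(s) sin(7*pi*s/4) ds.
Integrating by parts (boundary term plus one more integral), an antiderivative of (-4*s - 5) sin(7*pi*s/4) is 16*s*cos(7*pi*s/4)/(7*pi) - 64*sin(7*pi*s/4)/(49*pi**2) + 20*cos(7*pi*s/4)/(7*pi); evaluating from -4 to 4: ∫_{-4}^{4} (-4*s - 5) sin(7*pi*s/4) ds = (-12/pi) - (44/(7*pi)) = -128/(7*pi).
Hence b_7 = (1/4)·(-128/(7*pi)) = -32/(7*pi).

-32/(7*pi)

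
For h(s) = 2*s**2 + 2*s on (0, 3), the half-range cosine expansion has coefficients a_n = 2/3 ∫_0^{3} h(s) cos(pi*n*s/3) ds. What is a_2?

a_2 = 2/3 ∫_0^{3} (2*s**2 + 2*s) cos(2*pi*s/3) ds.
Integrating by parts twice (tabular method), an antiderivative of (2*s**2 + 2*s) cos(2*pi*s/3) is 3*s**2*sin(2*pi*s/3)/pi + 3*s*sin(2*pi*s/3)/pi + 9*s*cos(2*pi*s/3)/pi**2 - 27*sin(2*pi*s/3)/(2*pi**3) + 9*cos(2*pi*s/3)/(2*pi**2); evaluating from 0 to 3: ∫_{0}^{3} (2*s**2 + 2*s) cos(2*pi*s/3) ds = (63/(2*pi**2)) - (9/(2*pi**2)) = 27/pi**2.
Hence a_2 = (2/3)·(27/pi**2) = 18/pi**2.

18/pi**2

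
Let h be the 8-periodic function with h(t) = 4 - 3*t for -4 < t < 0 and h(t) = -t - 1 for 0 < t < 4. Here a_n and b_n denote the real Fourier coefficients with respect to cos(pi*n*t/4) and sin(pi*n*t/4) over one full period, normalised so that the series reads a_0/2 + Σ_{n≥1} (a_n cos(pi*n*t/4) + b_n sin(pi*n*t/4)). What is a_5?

a_5 = 1/4 ∫_{-4}^{4} h(t) cos(5*pi*t/4) dt.
Split the integral at the breakpoints.
Integrating by parts (boundary term plus one more integral), an antiderivative of (4 - 3*t) cos(5*pi*t/4) is -12*t*sin(5*pi*t/4)/(5*pi) + 16*sin(5*pi*t/4)/(5*pi) - 48*cos(5*pi*t/4)/(25*pi**2); evaluating from -4 to 0: ∫_{-4}^{0} (4 - 3*t) cos(5*pi*t/4) dt = (-48/(25*pi**2)) - (48/(25*pi**2)) = -96/(25*pi**2).
Integrating by parts (boundary term plus one more integral), an antiderivative of (-t - 1) cos(5*pi*t/4) is -4*t*sin(5*pi*t/4)/(5*pi) - 4*sin(5*pi*t/4)/(5*pi) - 16*cos(5*pi*t/4)/(25*pi**2); evaluating from 0 to 4: ∫_{0}^{4} (-t - 1) cos(5*pi*t/4) dt = (16/(25*pi**2)) - (-16/(25*pi**2)) = 32/(25*pi**2).
Summing the pieces and multiplying by (1/4) gives a_5 = -16/(25*pi**2).

-16/(25*pi**2)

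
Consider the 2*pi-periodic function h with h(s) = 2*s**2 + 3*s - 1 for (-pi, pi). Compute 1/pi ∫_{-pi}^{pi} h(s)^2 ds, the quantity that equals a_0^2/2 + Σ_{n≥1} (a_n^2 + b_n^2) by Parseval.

2 + 10*pi**2/3 + 8*pi**4/5

1/pi ∫_{-pi}^{pi} h(s)^2 ds = 1/pi · (2*pi*(15 + 25*pi**2 + 12*pi**4)/15) = 2 + 10*pi**2/3 + 8*pi**4/5.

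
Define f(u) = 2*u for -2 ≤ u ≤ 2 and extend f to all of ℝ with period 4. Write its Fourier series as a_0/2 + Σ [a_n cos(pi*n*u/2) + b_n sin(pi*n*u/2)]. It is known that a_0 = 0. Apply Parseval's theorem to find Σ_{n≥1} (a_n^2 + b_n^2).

32/3

Parseval: a_0^2/2 + Σ_{n≥1} (a_n^2+b_n^2) = 1/2 ∫_{-2}^{2} f(u)^2 du = 32/3.
Subtract a_0^2/2 = 0: Σ (a_n^2+b_n^2) = 32/3.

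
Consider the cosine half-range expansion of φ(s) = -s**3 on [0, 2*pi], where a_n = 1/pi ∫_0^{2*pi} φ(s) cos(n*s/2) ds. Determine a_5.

a_5 = 1/pi ∫_0^{2*pi} (-s**3) cos(5*s/2) ds.
Integrating by parts three times (tabular method), an antiderivative of (-s**3) cos(5*s/2) is -2*s**3*sin(5*s/2)/5 - 12*s**2*cos(5*s/2)/25 + 48*s*sin(5*s/2)/125 + 96*cos(5*s/2)/625; evaluating from 0 to 2*pi: ∫_{0}^{2*pi} (-s**3) cos(5*s/2) ds = (-96/625 + 48*pi**2/25) - (96/625) = -192/625 + 48*pi**2/25.
Hence a_5 = (1/pi)·(-192/625 + 48*pi**2/25) = 48*(-4 + 25*pi**2)/(625*pi).

48*(-4 + 25*pi**2)/(625*pi)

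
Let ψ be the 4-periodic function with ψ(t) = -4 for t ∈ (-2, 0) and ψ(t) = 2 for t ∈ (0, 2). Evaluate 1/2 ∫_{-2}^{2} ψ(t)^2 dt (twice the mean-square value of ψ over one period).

1/2 ∫_{-2}^{2} ψ(t)^2 dt = 1/2 · (40) = 20.

20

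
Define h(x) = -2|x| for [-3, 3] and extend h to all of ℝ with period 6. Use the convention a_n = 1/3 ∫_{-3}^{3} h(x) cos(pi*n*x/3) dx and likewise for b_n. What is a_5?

24/(25*pi**2)

a_5 = 1/3 ∫_{-3}^{3} h(x) cos(5*pi*x/3) dx.
h is even and cos(5*pi*x/3) is even, so the integrand is even and a_5 = 2/3 ∫_0^{3} h(x) cos(5*pi*x/3) dx.
Integrating by parts (boundary term plus one more integral), an antiderivative of (-2*x) cos(5*pi*x/3) is -6*x*sin(5*pi*x/3)/(5*pi) - 18*cos(5*pi*x/3)/(25*pi**2); evaluating from 0 to 3: ∫_{0}^{3} (-2*x) cos(5*pi*x/3) dx = (18/(25*pi**2)) - (-18/(25*pi**2)) = 36/(25*pi**2).
Hence a_5 = (2/3)·(36/(25*pi**2)) = 24/(25*pi**2).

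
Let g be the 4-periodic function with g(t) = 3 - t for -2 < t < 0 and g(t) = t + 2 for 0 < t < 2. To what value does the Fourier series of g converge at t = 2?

9/2

t = 2 differs from t = -2 by 1 full period(s), and the series is 4-periodic.
At t = -2 the one-sided limits are g(-2^-) = 4 and g(-2^+) = 5.
By Dirichlet's theorem the series converges to their average, [(4) + (5)]/2 = 9/2.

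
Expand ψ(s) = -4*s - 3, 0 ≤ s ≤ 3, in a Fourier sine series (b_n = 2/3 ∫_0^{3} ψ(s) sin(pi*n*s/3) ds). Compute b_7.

b_7 = 2/3 ∫_0^{3} (-4*s - 3) sin(7*pi*s/3) ds.
Integrating by parts (boundary term plus one more integral), an antiderivative of (-4*s - 3) sin(7*pi*s/3) is 12*s*cos(7*pi*s/3)/(7*pi) - 36*sin(7*pi*s/3)/(49*pi**2) + 9*cos(7*pi*s/3)/(7*pi); evaluating from 0 to 3: ∫_{0}^{3} (-4*s - 3) sin(7*pi*s/3) ds = (-45/(7*pi)) - (9/(7*pi)) = -54/(7*pi).
Hence b_7 = (2/3)·(-54/(7*pi)) = -36/(7*pi).

-36/(7*pi)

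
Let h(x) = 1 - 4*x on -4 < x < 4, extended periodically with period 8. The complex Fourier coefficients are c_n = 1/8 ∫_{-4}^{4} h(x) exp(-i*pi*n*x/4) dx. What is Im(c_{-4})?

Since h is real-valued, Im(c_{-4}) = -1/8 ∫_{-4}^{4} h(x) sin(-pi*x) dx = b_{4}/2.
Integrating by parts (boundary term plus one more integral), an antiderivative of (1 - 4*x) sin(-pi*x) is -4*x*cos(pi*x)/pi + 4*sin(pi*x)/pi**2 + cos(pi*x)/pi; evaluating from -4 to 4: ∫_{-4}^{4} (1 - 4*x) sin(-pi*x) dx = (-15/pi) - (17/pi) = -32/pi.
Hence Im(c_{-4}) = (-1/8)·(-32/pi) = 4/pi.

4/pi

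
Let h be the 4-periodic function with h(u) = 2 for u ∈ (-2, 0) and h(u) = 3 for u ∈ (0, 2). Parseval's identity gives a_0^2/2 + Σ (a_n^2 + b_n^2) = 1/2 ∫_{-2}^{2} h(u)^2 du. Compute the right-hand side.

1/2 ∫_{-2}^{2} h(u)^2 du = 1/2 · (26) = 13.

13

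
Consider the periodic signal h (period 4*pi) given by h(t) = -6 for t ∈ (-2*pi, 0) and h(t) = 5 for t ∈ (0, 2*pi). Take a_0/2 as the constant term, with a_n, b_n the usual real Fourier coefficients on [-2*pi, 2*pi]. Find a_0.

-1

a_0 = (1/(2*pi)) ∫_{-2*pi}^{2*pi} h(t) dt = (1/(2*pi)) · (-2*pi) = -1.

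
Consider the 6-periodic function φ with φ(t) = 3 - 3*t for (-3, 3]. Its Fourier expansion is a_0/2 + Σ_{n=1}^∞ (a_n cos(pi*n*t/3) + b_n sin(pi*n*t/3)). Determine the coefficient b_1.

-18/pi

b_1 = 1/3 ∫_{-3}^{3} φ(t) sin(pi*t/3) dt.
Integrating by parts (boundary term plus one more integral), an antiderivative of (3 - 3*t) sin(pi*t/3) is 9*t*cos(pi*t/3)/pi - 27*sin(pi*t/3)/pi**2 - 9*cos(pi*t/3)/pi; evaluating from -3 to 3: ∫_{-3}^{3} (3 - 3*t) sin(pi*t/3) dt = (-18/pi) - (36/pi) = -54/pi.
Hence b_1 = (1/3)·(-54/pi) = -18/pi.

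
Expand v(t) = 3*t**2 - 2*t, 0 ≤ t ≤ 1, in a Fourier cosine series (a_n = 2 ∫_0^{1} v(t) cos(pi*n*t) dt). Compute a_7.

a_7 = 2 ∫_0^{1} (3*t**2 - 2*t) cos(7*pi*t) dt.
Integrating by parts twice (tabular method), an antiderivative of (3*t**2 - 2*t) cos(7*pi*t) is 3*t**2*sin(7*pi*t)/(7*pi) - 2*t*sin(7*pi*t)/(7*pi) + 6*t*cos(7*pi*t)/(49*pi**2) - 6*sin(7*pi*t)/(343*pi**3) - 2*cos(7*pi*t)/(49*pi**2); evaluating from 0 to 1: ∫_{0}^{1} (3*t**2 - 2*t) cos(7*pi*t) dt = (-4/(49*pi**2)) - (-2/(49*pi**2)) = -2/(49*pi**2).
Hence a_7 = 2·(-2/(49*pi**2)) = -4/(49*pi**2).

-4/(49*pi**2)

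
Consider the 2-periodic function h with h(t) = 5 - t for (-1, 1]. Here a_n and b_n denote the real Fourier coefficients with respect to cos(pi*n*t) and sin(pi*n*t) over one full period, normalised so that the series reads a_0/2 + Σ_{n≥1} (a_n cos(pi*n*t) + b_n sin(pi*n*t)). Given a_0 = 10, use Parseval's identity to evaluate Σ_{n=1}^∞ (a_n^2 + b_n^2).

2/3

Parseval: a_0^2/2 + Σ_{n≥1} (a_n^2+b_n^2) = ∫_{-1}^{1} h(t)^2 dt = 152/3.
Subtract a_0^2/2 = 50: Σ (a_n^2+b_n^2) = 2/3.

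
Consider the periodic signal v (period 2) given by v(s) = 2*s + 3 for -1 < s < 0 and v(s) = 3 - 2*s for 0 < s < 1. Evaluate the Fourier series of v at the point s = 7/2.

s = 7/2 differs from s = -1/2 by 2 full period(s), and the series is 2-periodic.
v is continuous at s = -1/2 with value 2, so the series converges to 2 there.

2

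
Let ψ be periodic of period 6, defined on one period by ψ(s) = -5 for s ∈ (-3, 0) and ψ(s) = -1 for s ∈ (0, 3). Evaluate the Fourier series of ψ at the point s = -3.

At s = -3 the one-sided limits are ψ(-3^-) = -1 and ψ(-3^+) = -5.
By Dirichlet's theorem the series converges to their average, [(-1) + (-5)]/2 = -3.

-3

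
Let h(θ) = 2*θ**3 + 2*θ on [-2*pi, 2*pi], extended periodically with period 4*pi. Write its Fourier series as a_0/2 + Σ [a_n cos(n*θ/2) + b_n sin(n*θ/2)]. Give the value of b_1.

b_1 = (1/(2*pi)) ∫_{-2*pi}^{2*pi} h(θ) sin(θ/2) dθ.
h is odd and sin(θ/2) is odd, so the integrand is even and b_1 = 1/pi ∫_0^{2*pi} h(θ) sin(θ/2) dθ.
Integrating by parts three times (tabular method), an antiderivative of (2*θ**3 + 2*θ) sin(θ/2) is -4*θ**3*cos(θ/2) + 24*θ**2*sin(θ/2) + 92*θ*cos(θ/2) - 184*sin(θ/2); evaluating from 0 to 2*pi: ∫_{0}^{2*pi} (2*θ**3 + 2*θ) sin(θ/2) dθ = (-184*pi + 32*pi**3) - (0) = -184*pi + 32*pi**3.
Hence b_1 = (1/pi)·(-184*pi + 32*pi**3) = -184 + 32*pi**2.

-184 + 32*pi**2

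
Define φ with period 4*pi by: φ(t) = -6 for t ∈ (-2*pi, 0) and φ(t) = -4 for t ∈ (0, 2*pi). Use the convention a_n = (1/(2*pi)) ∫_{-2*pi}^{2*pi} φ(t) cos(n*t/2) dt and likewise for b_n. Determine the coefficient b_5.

4/(5*pi)

b_5 = (1/(2*pi)) ∫_{-2*pi}^{2*pi} φ(t) sin(5*t/2) dt.
Split the integral at the breakpoints.
Directly, an antiderivative of (-6) sin(5*t/2) is 12*cos(5*t/2)/5; evaluating from -2*pi to 0: ∫_{-2*pi}^{0} (-6) sin(5*t/2) dt = (12/5) - (-12/5) = 24/5.
Directly, an antiderivative of (-4) sin(5*t/2) is 8*cos(5*t/2)/5; evaluating from 0 to 2*pi: ∫_{0}^{2*pi} (-4) sin(5*t/2) dt = (-8/5) - (8/5) = -16/5.
Summing the pieces and multiplying by (1/(2*pi)) gives b_5 = 4/(5*pi).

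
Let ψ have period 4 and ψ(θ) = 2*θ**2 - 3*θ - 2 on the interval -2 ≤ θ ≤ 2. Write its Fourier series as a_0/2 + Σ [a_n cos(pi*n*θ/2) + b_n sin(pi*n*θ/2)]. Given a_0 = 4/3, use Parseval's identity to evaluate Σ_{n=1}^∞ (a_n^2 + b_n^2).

Parseval: a_0^2/2 + Σ_{n≥1} (a_n^2+b_n^2) = 1/2 ∫_{-2}^{2} ψ(θ)^2 dθ = 544/15.
Subtract a_0^2/2 = 8/9: Σ (a_n^2+b_n^2) = 1592/45.

1592/45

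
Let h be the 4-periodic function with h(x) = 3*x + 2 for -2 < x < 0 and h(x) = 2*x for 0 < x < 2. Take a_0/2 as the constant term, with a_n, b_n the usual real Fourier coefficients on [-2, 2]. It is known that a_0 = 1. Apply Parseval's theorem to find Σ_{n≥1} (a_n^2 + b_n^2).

53/6

Parseval: a_0^2/2 + Σ_{n≥1} (a_n^2+b_n^2) = 1/2 ∫_{-2}^{2} h(x)^2 dx = 28/3.
Subtract a_0^2/2 = 1/2: Σ (a_n^2+b_n^2) = 53/6.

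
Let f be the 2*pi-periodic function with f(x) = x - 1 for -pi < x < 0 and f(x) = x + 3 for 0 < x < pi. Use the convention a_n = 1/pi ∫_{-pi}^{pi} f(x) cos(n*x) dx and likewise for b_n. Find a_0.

a_0 = 1/pi ∫_{-pi}^{pi} f(x) dx = 1/pi · (2*pi) = 2.

2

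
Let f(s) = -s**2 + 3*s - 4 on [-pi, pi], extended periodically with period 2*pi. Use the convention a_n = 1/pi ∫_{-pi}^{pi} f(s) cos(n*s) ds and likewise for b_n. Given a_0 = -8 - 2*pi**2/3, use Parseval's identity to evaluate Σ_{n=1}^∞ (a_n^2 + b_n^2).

pi**2*(8*pi**2/45 + 6)

Parseval: a_0^2/2 + Σ_{n≥1} (a_n^2+b_n^2) = 1/pi ∫_{-pi}^{pi} f(s)^2 ds = 32 + 2*pi**4/5 + 34*pi**2/3.
Subtract a_0^2/2 = 2*(pi**2 + 12)**2/9: Σ (a_n^2+b_n^2) = pi**2*(8*pi**2/45 + 6).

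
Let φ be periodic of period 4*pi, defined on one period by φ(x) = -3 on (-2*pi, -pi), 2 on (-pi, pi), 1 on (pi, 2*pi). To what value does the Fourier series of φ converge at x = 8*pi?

2

x = 8*pi differs from x = 0 by 2 full period(s), and the series is 4*pi-periodic.
φ is continuous at x = 0 with value 2, so the series converges to 2 there.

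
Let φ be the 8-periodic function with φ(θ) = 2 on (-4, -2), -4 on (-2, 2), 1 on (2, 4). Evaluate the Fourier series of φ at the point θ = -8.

-4

θ = -8 differs from θ = 0 by -1 full period(s), and the series is 8-periodic.
φ is continuous at θ = 0 with value -4, so the series converges to -4 there.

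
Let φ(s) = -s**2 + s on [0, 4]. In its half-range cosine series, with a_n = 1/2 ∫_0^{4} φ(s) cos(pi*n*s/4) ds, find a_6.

-16/(9*pi**2)

a_6 = 1/2 ∫_0^{4} (-s**2 + s) cos(3*pi*s/2) ds.
Integrating by parts twice (tabular method), an antiderivative of (-s**2 + s) cos(3*pi*s/2) is -2*s**2*sin(3*pi*s/2)/(3*pi) + 2*s*sin(3*pi*s/2)/(3*pi) - 8*s*cos(3*pi*s/2)/(9*pi**2) + 16*sin(3*pi*s/2)/(27*pi**3) + 4*cos(3*pi*s/2)/(9*pi**2); evaluating from 0 to 4: ∫_{0}^{4} (-s**2 + s) cos(3*pi*s/2) ds = (-28/(9*pi**2)) - (4/(9*pi**2)) = -32/(9*pi**2).
Hence a_6 = (1/2)·(-32/(9*pi**2)) = -16/(9*pi**2).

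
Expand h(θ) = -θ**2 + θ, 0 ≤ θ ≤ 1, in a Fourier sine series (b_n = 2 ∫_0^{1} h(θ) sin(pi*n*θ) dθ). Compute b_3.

b_3 = 2 ∫_0^{1} (-θ**2 + θ) sin(3*pi*θ) dθ.
Integrating by parts twice (tabular method), an antiderivative of (-θ**2 + θ) sin(3*pi*θ) is θ**2*cos(3*pi*θ)/(3*pi) - 2*θ*sin(3*pi*θ)/(9*pi**2) - θ*cos(3*pi*θ)/(3*pi) + sin(3*pi*θ)/(9*pi**2) - 2*cos(3*pi*θ)/(27*pi**3); evaluating from 0 to 1: ∫_{0}^{1} (-θ**2 + θ) sin(3*pi*θ) dθ = (2/(27*pi**3)) - (-2/(27*pi**3)) = 4/(27*pi**3).
Hence b_3 = 2·(4/(27*pi**3)) = 8/(27*pi**3).

8/(27*pi**3)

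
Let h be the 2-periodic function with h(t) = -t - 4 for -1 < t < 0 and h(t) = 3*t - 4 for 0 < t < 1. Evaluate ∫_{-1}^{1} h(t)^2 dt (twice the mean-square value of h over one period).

58/3

∫_{-1}^{1} h(t)^2 dt = 58/3.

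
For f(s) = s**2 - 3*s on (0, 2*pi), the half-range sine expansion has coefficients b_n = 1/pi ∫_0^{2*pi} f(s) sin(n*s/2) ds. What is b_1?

-12 - 32/pi + 8*pi

b_1 = 1/pi ∫_0^{2*pi} (s**2 - 3*s) sin(s/2) ds.
Integrating by parts twice (tabular method), an antiderivative of (s**2 - 3*s) sin(s/2) is -2*s**2*cos(s/2) + 8*s*sin(s/2) + 6*s*cos(s/2) - 12*sin(s/2) + 16*cos(s/2); evaluating from 0 to 2*pi: ∫_{0}^{2*pi} (s**2 - 3*s) sin(s/2) ds = (-12*pi - 16 + 8*pi**2) - (16) = -12*pi - 32 + 8*pi**2.
Hence b_1 = (1/pi)·(-12*pi - 32 + 8*pi**2) = -12 - 32/pi + 8*pi.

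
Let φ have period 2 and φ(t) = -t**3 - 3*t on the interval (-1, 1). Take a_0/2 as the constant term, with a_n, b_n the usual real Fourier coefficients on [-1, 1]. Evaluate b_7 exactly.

4*(3 - 98*pi**2)/(343*pi**3)

b_7 = ∫_{-1}^{1} φ(t) sin(7*pi*t) dt.
φ is odd and sin(7*pi*t) is odd, so the integrand is even and b_7 = 2 ∫_0^{1} φ(t) sin(7*pi*t) dt.
Integrating by parts three times (tabular method), an antiderivative of (-t**3 - 3*t) sin(7*pi*t) is t**3*cos(7*pi*t)/(7*pi) - 3*t**2*sin(7*pi*t)/(49*pi**2) - 6*t*cos(7*pi*t)/(343*pi**3) + 3*t*cos(7*pi*t)/(7*pi) - 3*sin(7*pi*t)/(49*pi**2) + 6*sin(7*pi*t)/(2401*pi**4); evaluating from 0 to 1: ∫_{0}^{1} (-t**3 - 3*t) sin(7*pi*t) dt = (2*(3 - 98*pi**2)/(343*pi**3)) - (0) = 2*(3 - 98*pi**2)/(343*pi**3).
Hence b_7 = 2·(2*(3 - 98*pi**2)/(343*pi**3)) = 4*(3 - 98*pi**2)/(343*pi**3).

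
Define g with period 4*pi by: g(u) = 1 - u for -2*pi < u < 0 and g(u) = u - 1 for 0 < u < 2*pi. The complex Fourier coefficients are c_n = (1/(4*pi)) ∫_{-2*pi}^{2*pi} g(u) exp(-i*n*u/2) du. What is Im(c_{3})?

2/(3*pi)

Since g is real-valued, Im(c_{3}) = -(1/(4*pi)) ∫_{-2*pi}^{2*pi} g(u) sin(3*u/2) du = -b_{3}/2.
Split the integral at the breakpoints.
Integrating by parts (boundary term plus one more integral), an antiderivative of (1 - u) sin(3*u/2) is 2*u*cos(3*u/2)/3 - 4*sin(3*u/2)/9 - 2*cos(3*u/2)/3; evaluating from -2*pi to 0: ∫_{-2*pi}^{0} (1 - u) sin(3*u/2) du = (-2/3) - (2/3 + 4*pi/3) = -4*pi/3 - 4/3.
Integrating by parts (boundary term plus one more integral), an antiderivative of (u - 1) sin(3*u/2) is -2*u*cos(3*u/2)/3 + 4*sin(3*u/2)/9 + 2*cos(3*u/2)/3; evaluating from 0 to 2*pi: ∫_{0}^{2*pi} (u - 1) sin(3*u/2) du = (-2/3 + 4*pi/3) - (2/3) = -4/3 + 4*pi/3.
So ∫_{-2*pi}^{2*pi} g(u) sin(3*u/2) du = -8/3.
Hence Im(c_{3}) = (-1/(4*pi))·(-8/3) = 2/(3*pi).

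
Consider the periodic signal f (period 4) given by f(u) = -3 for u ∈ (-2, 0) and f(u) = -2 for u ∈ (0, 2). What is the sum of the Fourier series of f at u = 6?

-5/2

u = 6 differs from u = 2 by 1 full period(s), and the series is 4-periodic.
At u = 2 the one-sided limits are f(2^-) = -2 and f(2^+) = -3.
By Dirichlet's theorem the series converges to their average, [(-2) + (-3)]/2 = -5/2.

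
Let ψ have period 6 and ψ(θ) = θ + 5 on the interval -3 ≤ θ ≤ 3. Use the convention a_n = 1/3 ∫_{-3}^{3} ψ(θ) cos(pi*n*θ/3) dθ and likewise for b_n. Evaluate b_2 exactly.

-3/pi

b_2 = 1/3 ∫_{-3}^{3} ψ(θ) sin(2*pi*θ/3) dθ.
Integrating by parts (boundary term plus one more integral), an antiderivative of (θ + 5) sin(2*pi*θ/3) is -3*θ*cos(2*pi*θ/3)/(2*pi) + 9*sin(2*pi*θ/3)/(4*pi**2) - 15*cos(2*pi*θ/3)/(2*pi); evaluating from -3 to 3: ∫_{-3}^{3} (θ + 5) sin(2*pi*θ/3) dθ = (-12/pi) - (-3/pi) = -9/pi.
Hence b_2 = (1/3)·(-9/pi) = -3/pi.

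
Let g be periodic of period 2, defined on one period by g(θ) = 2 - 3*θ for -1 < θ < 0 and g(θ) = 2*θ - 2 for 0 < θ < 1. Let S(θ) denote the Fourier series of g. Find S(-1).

5/2

At θ = -1 the one-sided limits are g(-1^-) = 0 and g(-1^+) = 5.
By Dirichlet's theorem the series converges to their average, [(0) + (5)]/2 = 5/2.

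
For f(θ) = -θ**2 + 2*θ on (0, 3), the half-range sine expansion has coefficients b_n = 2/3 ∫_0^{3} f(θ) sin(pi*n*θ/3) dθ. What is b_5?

b_5 = 2/3 ∫_0^{3} (-θ**2 + 2*θ) sin(5*pi*θ/3) dθ.
Integrating by parts twice (tabular method), an antiderivative of (-θ**2 + 2*θ) sin(5*pi*θ/3) is 3*θ**2*cos(5*pi*θ/3)/(5*pi) - 18*θ*sin(5*pi*θ/3)/(25*pi**2) - 6*θ*cos(5*pi*θ/3)/(5*pi) + 18*sin(5*pi*θ/3)/(25*pi**2) - 54*cos(5*pi*θ/3)/(125*pi**3); evaluating from 0 to 3: ∫_{0}^{3} (-θ**2 + 2*θ) sin(5*pi*θ/3) dθ = (9*(6 - 25*pi**2)/(125*pi**3)) - (-54/(125*pi**3)) = 9*(12 - 25*pi**2)/(125*pi**3).
Hence b_5 = (2/3)·(9*(12 - 25*pi**2)/(125*pi**3)) = 6*(12 - 25*pi**2)/(125*pi**3).

6*(12 - 25*pi**2)/(125*pi**3)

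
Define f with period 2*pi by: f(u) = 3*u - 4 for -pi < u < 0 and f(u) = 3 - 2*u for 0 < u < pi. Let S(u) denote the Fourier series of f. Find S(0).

At u = 0 the one-sided limits are f(0^-) = -4 and f(0^+) = 3.
By Dirichlet's theorem the series converges to their average, [(-4) + (3)]/2 = -1/2.

-1/2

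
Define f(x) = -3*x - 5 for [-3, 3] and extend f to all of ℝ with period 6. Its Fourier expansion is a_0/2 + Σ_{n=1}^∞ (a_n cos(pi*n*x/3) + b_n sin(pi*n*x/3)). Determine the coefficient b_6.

3/pi

b_6 = 1/3 ∫_{-3}^{3} f(x) sin(2*pi*x) dx.
Integrating by parts (boundary term plus one more integral), an antiderivative of (-3*x - 5) sin(2*pi*x) is 3*x*cos(2*pi*x)/(2*pi) - 3*sin(2*pi*x)/(4*pi**2) + 5*cos(2*pi*x)/(2*pi); evaluating from -3 to 3: ∫_{-3}^{3} (-3*x - 5) sin(2*pi*x) dx = (7/pi) - (-2/pi) = 9/pi.
Hence b_6 = (1/3)·(9/pi) = 3/pi.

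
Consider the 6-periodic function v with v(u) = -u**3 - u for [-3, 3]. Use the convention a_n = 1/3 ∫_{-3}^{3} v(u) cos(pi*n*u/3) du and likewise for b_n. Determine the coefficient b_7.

b_7 = 1/3 ∫_{-3}^{3} v(u) sin(7*pi*u/3) du.
v is odd and sin(7*pi*u/3) is odd, so the integrand is even and b_7 = 2/3 ∫_0^{3} v(u) sin(7*pi*u/3) du.
Integrating by parts three times (tabular method), an antiderivative of (-u**3 - u) sin(7*pi*u/3) is 3*u**3*cos(7*pi*u/3)/(7*pi) - 27*u**2*sin(7*pi*u/3)/(49*pi**2) - 162*u*cos(7*pi*u/3)/(343*pi**3) + 3*u*cos(7*pi*u/3)/(7*pi) - 9*sin(7*pi*u/3)/(49*pi**2) + 486*sin(7*pi*u/3)/(2401*pi**4); evaluating from 0 to 3: ∫_{0}^{3} (-u**3 - u) sin(7*pi*u/3) du = (18*(27 - 245*pi**2)/(343*pi**3)) - (0) = 18*(27 - 245*pi**2)/(343*pi**3).
Hence b_7 = (2/3)·(18*(27 - 245*pi**2)/(343*pi**3)) = 12*(27 - 245*pi**2)/(343*pi**3).

12*(27 - 245*pi**2)/(343*pi**3)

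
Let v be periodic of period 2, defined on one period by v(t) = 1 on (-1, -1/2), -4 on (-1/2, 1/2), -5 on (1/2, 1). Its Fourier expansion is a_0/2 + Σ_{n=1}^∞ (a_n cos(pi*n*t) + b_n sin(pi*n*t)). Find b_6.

2/pi

b_6 = ∫_{-1}^{1} v(t) sin(6*pi*t) dt.
Split the integral at the breakpoints.
Directly, an antiderivative of (1) sin(6*pi*t) is -cos(6*pi*t)/(6*pi); evaluating from -1 to -1/2: ∫_{-1}^{-1/2} (1) sin(6*pi*t) dt = (1/(6*pi)) - (-1/(6*pi)) = 1/(3*pi).
Directly, an antiderivative of (-4) sin(6*pi*t) is 2*cos(6*pi*t)/(3*pi); evaluating from -1/2 to 1/2: ∫_{-1/2}^{1/2} (-4) sin(6*pi*t) dt = (-2/(3*pi)) - (-2/(3*pi)) = 0.
Directly, an antiderivative of (-5) sin(6*pi*t) is 5*cos(6*pi*t)/(6*pi); evaluating from 1/2 to 1: ∫_{1/2}^{1} (-5) sin(6*pi*t) dt = (5/(6*pi)) - (-5/(6*pi)) = 5/(3*pi).
Summing the pieces gives b_6 = 2/pi.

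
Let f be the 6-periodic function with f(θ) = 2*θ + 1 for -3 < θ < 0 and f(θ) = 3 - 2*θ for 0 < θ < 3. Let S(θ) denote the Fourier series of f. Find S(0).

2

At θ = 0 the one-sided limits are f(0^-) = 1 and f(0^+) = 3.
By Dirichlet's theorem the series converges to their average, [(1) + (3)]/2 = 2.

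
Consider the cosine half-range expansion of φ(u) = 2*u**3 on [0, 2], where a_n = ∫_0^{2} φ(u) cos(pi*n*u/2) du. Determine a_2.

24/pi**2

a_2 = ∫_0^{2} (2*u**3) cos(pi*u) du.
Integrating by parts three times (tabular method), an antiderivative of (2*u**3) cos(pi*u) is 2*u**3*sin(pi*u)/pi + 6*u**2*cos(pi*u)/pi**2 - 12*u*sin(pi*u)/pi**3 - 12*cos(pi*u)/pi**4; evaluating from 0 to 2: ∫_{0}^{2} (2*u**3) cos(pi*u) du = (12*(-1 + 2*pi**2)/pi**4) - (-12/pi**4) = 24/pi**2.
Hence a_2 = 24/pi**2.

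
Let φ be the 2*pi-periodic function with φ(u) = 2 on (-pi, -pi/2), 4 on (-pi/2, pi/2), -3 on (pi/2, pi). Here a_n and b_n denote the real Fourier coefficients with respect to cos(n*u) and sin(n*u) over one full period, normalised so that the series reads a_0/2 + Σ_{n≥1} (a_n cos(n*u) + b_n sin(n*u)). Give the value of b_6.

5/(3*pi)

b_6 = 1/pi ∫_{-pi}^{pi} φ(u) sin(6*u) du.
Split the integral at the breakpoints.
Directly, an antiderivative of (2) sin(6*u) is -cos(6*u)/3; evaluating from -pi to -pi/2: ∫_{-pi}^{-pi/2} (2) sin(6*u) du = (1/3) - (-1/3) = 2/3.
Directly, an antiderivative of (4) sin(6*u) is -2*cos(6*u)/3; evaluating from -pi/2 to pi/2: ∫_{-pi/2}^{pi/2} (4) sin(6*u) du = (2/3) - (2/3) = 0.
Directly, an antiderivative of (-3) sin(6*u) is cos(6*u)/2; evaluating from pi/2 to pi: ∫_{pi/2}^{pi} (-3) sin(6*u) du = (1/2) - (-1/2) = 1.
Summing the pieces and multiplying by (1/pi) gives b_6 = 5/(3*pi).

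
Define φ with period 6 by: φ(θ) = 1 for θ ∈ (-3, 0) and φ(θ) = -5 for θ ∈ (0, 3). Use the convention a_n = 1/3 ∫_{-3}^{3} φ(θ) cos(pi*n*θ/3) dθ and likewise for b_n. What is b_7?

b_7 = 1/3 ∫_{-3}^{3} φ(θ) sin(7*pi*θ/3) dθ.
Split the integral at the breakpoints.
Directly, an antiderivative of (1) sin(7*pi*θ/3) is -3*cos(7*pi*θ/3)/(7*pi); evaluating from -3 to 0: ∫_{-3}^{0} (1) sin(7*pi*θ/3) dθ = (-3/(7*pi)) - (3/(7*pi)) = -6/(7*pi).
Directly, an antiderivative of (-5) sin(7*pi*θ/3) is 15*cos(7*pi*θ/3)/(7*pi); evaluating from 0 to 3: ∫_{0}^{3} (-5) sin(7*pi*θ/3) dθ = (-15/(7*pi)) - (15/(7*pi)) = -30/(7*pi).
Summing the pieces and multiplying by (1/3) gives b_7 = -12/(7*pi).

-12/(7*pi)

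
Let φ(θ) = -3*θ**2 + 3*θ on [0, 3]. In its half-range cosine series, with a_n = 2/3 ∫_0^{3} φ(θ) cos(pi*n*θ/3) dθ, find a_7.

a_7 = 2/3 ∫_0^{3} (-3*θ**2 + 3*θ) cos(7*pi*θ/3) dθ.
Integrating by parts twice (tabular method), an antiderivative of (-3*θ**2 + 3*θ) cos(7*pi*θ/3) is -9*θ**2*sin(7*pi*θ/3)/(7*pi) + 9*θ*sin(7*pi*θ/3)/(7*pi) - 54*θ*cos(7*pi*θ/3)/(49*pi**2) + 162*sin(7*pi*θ/3)/(343*pi**3) + 27*cos(7*pi*θ/3)/(49*pi**2); evaluating from 0 to 3: ∫_{0}^{3} (-3*θ**2 + 3*θ) cos(7*pi*θ/3) dθ = (135/(49*pi**2)) - (27/(49*pi**2)) = 108/(49*pi**2).
Hence a_7 = (2/3)·(108/(49*pi**2)) = 72/(49*pi**2).

72/(49*pi**2)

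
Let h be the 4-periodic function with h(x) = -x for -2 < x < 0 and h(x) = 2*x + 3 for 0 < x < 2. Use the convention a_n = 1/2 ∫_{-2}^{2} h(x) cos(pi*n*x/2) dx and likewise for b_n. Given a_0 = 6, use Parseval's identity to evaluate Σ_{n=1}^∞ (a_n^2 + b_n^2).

29/3

Parseval: a_0^2/2 + Σ_{n≥1} (a_n^2+b_n^2) = 1/2 ∫_{-2}^{2} h(x)^2 dx = 83/3.
Subtract a_0^2/2 = 18: Σ (a_n^2+b_n^2) = 29/3.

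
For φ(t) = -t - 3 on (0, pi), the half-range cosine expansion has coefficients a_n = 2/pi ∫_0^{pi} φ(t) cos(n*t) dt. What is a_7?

a_7 = 2/pi ∫_0^{pi} (-t - 3) cos(7*t) dt.
Integrating by parts (boundary term plus one more integral), an antiderivative of (-t - 3) cos(7*t) is -t*sin(7*t)/7 - 3*sin(7*t)/7 - cos(7*t)/49; evaluating from 0 to pi: ∫_{0}^{pi} (-t - 3) cos(7*t) dt = (1/49) - (-1/49) = 2/49.
Hence a_7 = (2/pi)·(2/49) = 4/(49*pi).

4/(49*pi)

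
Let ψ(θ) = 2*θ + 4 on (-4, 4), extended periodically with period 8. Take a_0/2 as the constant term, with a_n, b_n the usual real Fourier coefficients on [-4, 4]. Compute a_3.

a_3 = 1/4 ∫_{-4}^{4} ψ(θ) cos(3*pi*θ/4) dθ.
Integrating by parts (boundary term plus one more integral), an antiderivative of (2*θ + 4) cos(3*pi*θ/4) is 8*θ*sin(3*pi*θ/4)/(3*pi) + 16*sin(3*pi*θ/4)/(3*pi) + 32*cos(3*pi*θ/4)/(9*pi**2); evaluating from -4 to 4: ∫_{-4}^{4} (2*θ + 4) cos(3*pi*θ/4) dθ = (-32/(9*pi**2)) - (-32/(9*pi**2)) = 0.
Hence a_3 = (1/4)·(0) = 0.

0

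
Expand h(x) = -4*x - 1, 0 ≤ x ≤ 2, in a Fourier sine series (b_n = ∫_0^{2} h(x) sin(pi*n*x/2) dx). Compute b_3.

b_3 = ∫_0^{2} (-4*x - 1) sin(3*pi*x/2) dx.
Integrating by parts (boundary term plus one more integral), an antiderivative of (-4*x - 1) sin(3*pi*x/2) is 8*x*cos(3*pi*x/2)/(3*pi) - 16*sin(3*pi*x/2)/(9*pi**2) + 2*cos(3*pi*x/2)/(3*pi); evaluating from 0 to 2: ∫_{0}^{2} (-4*x - 1) sin(3*pi*x/2) dx = (-6/pi) - (2/(3*pi)) = -20/(3*pi).
Hence b_3 = -20/(3*pi).

-20/(3*pi)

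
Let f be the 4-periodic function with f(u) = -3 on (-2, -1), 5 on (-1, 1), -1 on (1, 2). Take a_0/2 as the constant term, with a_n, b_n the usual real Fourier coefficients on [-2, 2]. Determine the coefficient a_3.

a_3 = 1/2 ∫_{-2}^{2} f(u) cos(3*pi*u/2) du.
Split the integral at the breakpoints.
Directly, an antiderivative of (-3) cos(3*pi*u/2) is -2*sin(3*pi*u/2)/pi; evaluating from -2 to -1: ∫_{-2}^{-1} (-3) cos(3*pi*u/2) du = (-2/pi) - (0) = -2/pi.
Directly, an antiderivative of (5) cos(3*pi*u/2) is 10*sin(3*pi*u/2)/(3*pi); evaluating from -1 to 1: ∫_{-1}^{1} (5) cos(3*pi*u/2) du = (-10/(3*pi)) - (10/(3*pi)) = -20/(3*pi).
Directly, an antiderivative of (-1) cos(3*pi*u/2) is -2*sin(3*pi*u/2)/(3*pi); evaluating from 1 to 2: ∫_{1}^{2} (-1) cos(3*pi*u/2) du = (0) - (2/(3*pi)) = -2/(3*pi).
Summing the pieces and multiplying by (1/2) gives a_3 = -14/(3*pi).

-14/(3*pi)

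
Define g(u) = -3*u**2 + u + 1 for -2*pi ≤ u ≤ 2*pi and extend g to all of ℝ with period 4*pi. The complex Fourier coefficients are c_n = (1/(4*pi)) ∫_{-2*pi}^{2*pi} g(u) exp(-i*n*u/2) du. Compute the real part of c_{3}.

Since g is real-valued, Re(c_{3}) = (1/(4*pi)) ∫_{-2*pi}^{2*pi} g(u) cos(3*u/2) du = a_{3}/2.
Integrating by parts twice (tabular method), an antiderivative of (-3*u**2 + u + 1) cos(3*u/2) is -2*u**2*sin(3*u/2) + 2*u*sin(3*u/2)/3 - 8*u*cos(3*u/2)/3 + 22*sin(3*u/2)/9 + 4*cos(3*u/2)/9; evaluating from -2*pi to 2*pi: ∫_{-2*pi}^{2*pi} (-3*u**2 + u + 1) cos(3*u/2) du = (-4/9 + 16*pi/3) - (-16*pi/3 - 4/9) = 32*pi/3.
Hence Re(c_{3}) = (1/(4*pi))·(32*pi/3) = 8/3.

8/3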